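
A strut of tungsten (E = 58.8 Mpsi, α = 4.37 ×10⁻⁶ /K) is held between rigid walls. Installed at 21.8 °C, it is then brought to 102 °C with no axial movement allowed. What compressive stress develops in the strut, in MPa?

E = 58.8 Mpsi = 405.4 GPa.
ΔT = 80.20 K. Constrained thermal stress σ = E·α·ΔT = 405.4×10³ MPa × 4.37×10⁻⁶ × 80.20 = 142 MPa (compressive).

142 MPa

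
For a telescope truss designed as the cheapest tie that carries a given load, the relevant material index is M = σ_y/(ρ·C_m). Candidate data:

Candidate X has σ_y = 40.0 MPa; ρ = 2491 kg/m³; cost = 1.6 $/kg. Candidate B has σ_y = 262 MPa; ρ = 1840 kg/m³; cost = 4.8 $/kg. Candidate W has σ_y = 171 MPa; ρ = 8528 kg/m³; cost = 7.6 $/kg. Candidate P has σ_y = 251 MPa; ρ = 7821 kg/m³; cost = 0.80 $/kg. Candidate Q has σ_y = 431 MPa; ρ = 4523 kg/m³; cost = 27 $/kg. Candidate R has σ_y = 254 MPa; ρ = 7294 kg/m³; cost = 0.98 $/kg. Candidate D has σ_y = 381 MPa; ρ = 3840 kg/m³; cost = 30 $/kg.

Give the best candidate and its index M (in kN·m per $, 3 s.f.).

candidate P, M = 40.1 kN·m per $

Evaluate M for each candidate:
  candidate P: M = 40.1 kN·m per $
  candidate R: M = 35.5 kN·m per $
  candidate B: M = 29.7 kN·m per $
  candidate X: M = 10.0 kN·m per $
  candidate Q: M = 3.53 kN·m per $
  candidate D: M = 3.31 kN·m per $
  candidate W: M = 2.64 kN·m per $
Highest index: candidate P.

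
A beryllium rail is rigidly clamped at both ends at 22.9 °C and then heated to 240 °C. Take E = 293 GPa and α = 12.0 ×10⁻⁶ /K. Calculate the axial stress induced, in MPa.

ΔT = 217.1 K. Constrained thermal stress σ = E·α·ΔT = 293.0×10³ MPa × 12.0×10⁻⁶ × 217.1 = 763 MPa (compressive).

763 MPa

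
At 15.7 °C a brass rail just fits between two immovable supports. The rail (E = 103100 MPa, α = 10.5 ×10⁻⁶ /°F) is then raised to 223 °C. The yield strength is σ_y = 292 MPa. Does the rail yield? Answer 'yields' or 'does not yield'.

yields

E = 103100 MPa = 103.1 GPa.
α = 10.5×10⁻⁶/°F × 9/5 = 18.9×10⁻⁶/K.
ΔT = 207.3 K. Constrained thermal stress σ = E·α·ΔT = 103.1×10³ MPa × 18.9×10⁻⁶ × 207.3 = 404 MPa (compressive).
Compare to σ_y = 292 MPa: σ ≥ σ_y, so it yields.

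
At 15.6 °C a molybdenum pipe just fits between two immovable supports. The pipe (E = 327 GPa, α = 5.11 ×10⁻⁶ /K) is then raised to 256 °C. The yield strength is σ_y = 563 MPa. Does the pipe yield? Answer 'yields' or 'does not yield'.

ΔT = 240.4 K. Constrained thermal stress σ = E·α·ΔT = 327.0×10³ MPa × 5.11×10⁻⁶ × 240.4 = 402 MPa (compressive).
Compare to σ_y = 563 MPa: σ < σ_y, so it does not yield.

does not yield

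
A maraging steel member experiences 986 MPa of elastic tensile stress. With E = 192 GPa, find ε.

5.14×10⁻³

ε = σ/E = 986 / 192000 = 5.14×10⁻³.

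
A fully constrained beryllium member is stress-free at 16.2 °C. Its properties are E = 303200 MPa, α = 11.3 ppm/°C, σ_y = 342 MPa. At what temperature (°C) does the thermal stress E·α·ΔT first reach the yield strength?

116 °C

E = 303200 MPa = 303.2 GPa.
E·α·ΔT = 342.0 MPa ⇒ ΔT = 342.0 / (303.2×10³ × 11.3×10⁻⁶) = 99.82 K.
T = 16.2 + 99.82 = 116.0 °C.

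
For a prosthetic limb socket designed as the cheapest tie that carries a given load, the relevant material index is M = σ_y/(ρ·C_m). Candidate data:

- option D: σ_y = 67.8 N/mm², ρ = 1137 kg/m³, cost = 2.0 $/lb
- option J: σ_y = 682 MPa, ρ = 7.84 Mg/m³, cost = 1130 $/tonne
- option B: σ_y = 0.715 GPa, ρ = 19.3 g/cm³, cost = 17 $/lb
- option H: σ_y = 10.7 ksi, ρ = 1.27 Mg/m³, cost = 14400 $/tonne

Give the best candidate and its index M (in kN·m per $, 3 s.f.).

In SI units:
  option D: σ_y = 67.80 MPa, ρ = 1137 kg/m³, cost = 4.409 $/kg
  option J: σ_y = 682.0 MPa, ρ = 7840 kg/m³, cost = 1.130 $/kg
  option B: σ_y = 715.0 MPa, ρ = 19300 kg/m³, cost = 37.48 $/kg
  option H: σ_y = 73.77 MPa, ρ = 1270 kg/m³, cost = 14.40 $/kg
  option J: M = 77.0 kN·m per $
  option D: M = 13.5 kN·m per $
  option H: M = 4.03 kN·m per $
  option B: M = 0.988 kN·m per $
Highest index: option J.

option J, M = 77.0 kN·m per $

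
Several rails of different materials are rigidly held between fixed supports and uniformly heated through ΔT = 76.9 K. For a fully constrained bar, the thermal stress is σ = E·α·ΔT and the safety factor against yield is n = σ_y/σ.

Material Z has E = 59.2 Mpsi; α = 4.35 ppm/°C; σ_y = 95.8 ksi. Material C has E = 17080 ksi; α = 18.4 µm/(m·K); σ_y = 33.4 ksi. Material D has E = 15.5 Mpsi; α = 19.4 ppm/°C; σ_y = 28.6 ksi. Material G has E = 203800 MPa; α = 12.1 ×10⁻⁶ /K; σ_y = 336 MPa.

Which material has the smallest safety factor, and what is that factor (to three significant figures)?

material D, n = 1.24

In consistent units (E in GPa, α in ×10⁻⁶/K, σ_y in MPa):
  material Z: E = 408.2, α = 4.35, σ_y = 660.5 → σ = 137 MPa, n = 4.84
  material C: E = 117.8, α = 18.4, σ_y = 230.3 → σ = 167 MPa, n = 1.38
  material D: E = 106.9, α = 19.4, σ_y = 197.2 → σ = 159 MPa, n = 1.24
  material G: E = 203.8, α = 12.1, σ_y = 336.0 → σ = 190 MPa, n = 1.77
Smallest n: material D with n = 1.24.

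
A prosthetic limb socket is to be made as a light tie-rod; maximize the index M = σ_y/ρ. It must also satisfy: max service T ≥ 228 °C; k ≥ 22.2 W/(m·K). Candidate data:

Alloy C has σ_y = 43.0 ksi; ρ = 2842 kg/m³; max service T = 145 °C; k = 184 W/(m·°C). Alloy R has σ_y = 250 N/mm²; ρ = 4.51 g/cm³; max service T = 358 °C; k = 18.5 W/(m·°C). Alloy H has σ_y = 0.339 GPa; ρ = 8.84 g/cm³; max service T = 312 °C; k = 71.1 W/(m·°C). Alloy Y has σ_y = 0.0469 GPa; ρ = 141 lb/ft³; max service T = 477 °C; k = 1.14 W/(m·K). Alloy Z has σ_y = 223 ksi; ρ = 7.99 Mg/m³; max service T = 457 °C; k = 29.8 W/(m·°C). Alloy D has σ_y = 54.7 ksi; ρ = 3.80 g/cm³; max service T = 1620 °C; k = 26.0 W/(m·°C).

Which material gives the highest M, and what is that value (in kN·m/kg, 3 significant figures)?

alloy Z, M = 192 kN·m/kg

Screen on constraints: max service T ≥ 228 °C; k ≥ 22.2 W/(m·K). Survivors: alloy H, alloy Z, alloy D.
Convert each candidate to consistent units, then evaluate M:
  alloy H: σ_y = 339.0 MPa, ρ = 8840 kg/m³
  alloy Z: σ_y = 1538 MPa, ρ = 7990 kg/m³
  alloy D: σ_y = 377.1 MPa, ρ = 3800 kg/m³
  alloy Z: M = 192 kN·m/kg
  alloy D: M = 99.2 kN·m/kg
  alloy H: M = 38.3 kN·m/kg
Alloy Z ranks first.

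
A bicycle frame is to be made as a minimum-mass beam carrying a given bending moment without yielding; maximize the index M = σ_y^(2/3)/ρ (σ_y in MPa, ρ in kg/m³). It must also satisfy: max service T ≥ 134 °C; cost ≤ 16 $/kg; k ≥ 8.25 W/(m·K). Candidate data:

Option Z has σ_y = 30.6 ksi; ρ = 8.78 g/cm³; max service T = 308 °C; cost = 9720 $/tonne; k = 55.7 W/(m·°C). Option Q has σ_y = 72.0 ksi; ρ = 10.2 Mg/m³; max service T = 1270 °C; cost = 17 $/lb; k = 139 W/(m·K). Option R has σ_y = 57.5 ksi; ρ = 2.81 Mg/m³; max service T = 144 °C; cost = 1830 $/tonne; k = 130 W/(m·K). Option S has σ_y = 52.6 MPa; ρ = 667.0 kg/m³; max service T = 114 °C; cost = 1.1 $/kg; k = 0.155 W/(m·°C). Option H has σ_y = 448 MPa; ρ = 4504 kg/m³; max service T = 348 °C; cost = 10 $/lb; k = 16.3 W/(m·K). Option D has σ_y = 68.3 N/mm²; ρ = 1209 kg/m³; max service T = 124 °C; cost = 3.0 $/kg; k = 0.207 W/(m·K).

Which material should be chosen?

Screen on constraints: max service T ≥ 134 °C; cost ≤ 16 $/kg; k ≥ 8.25 W/(m·K). Survivors: option Z, option R.
In SI units:
  option Z: σ_y = 211.0 MPa, ρ = 8780 kg/m³
  option R: σ_y = 396.4 MPa, ρ = 2810 kg/m³
  option R: M = 19.2×10⁻³
  option Z: M = 4.04×10⁻³
Option R ranks first.

option R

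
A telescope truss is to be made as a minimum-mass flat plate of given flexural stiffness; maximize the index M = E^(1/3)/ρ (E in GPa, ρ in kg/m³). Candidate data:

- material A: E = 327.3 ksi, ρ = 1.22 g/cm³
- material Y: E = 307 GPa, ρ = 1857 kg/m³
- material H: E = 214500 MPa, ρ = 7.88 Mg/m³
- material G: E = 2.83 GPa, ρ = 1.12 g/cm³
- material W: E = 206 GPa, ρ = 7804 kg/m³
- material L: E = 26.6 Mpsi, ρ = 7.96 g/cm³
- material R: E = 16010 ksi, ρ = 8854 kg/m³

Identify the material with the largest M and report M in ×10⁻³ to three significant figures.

material Y, M = 3.63×10⁻³

In SI units:
  material A: E = 2.257 GPa, ρ = 1220 kg/m³
  material Y: E = 307.0 GPa, ρ = 1857 kg/m³
  material H: E = 214.5 GPa, ρ = 7880 kg/m³
  material G: E = 2.830 GPa, ρ = 1120 kg/m³
  material W: E = 206.0 GPa, ρ = 7804 kg/m³
  material L: E = 183.4 GPa, ρ = 7960 kg/m³
  material R: E = 110.4 GPa, ρ = 8854 kg/m³
  material Y: M = 3.63×10⁻³
  material G: M = 1.26×10⁻³
  material A: M = 1.08×10⁻³
  material H: M = 0.760×10⁻³
  material W: M = 0.757×10⁻³
  material L: M = 0.714×10⁻³
  material R: M = 0.542×10⁻³
Material Y ranks first.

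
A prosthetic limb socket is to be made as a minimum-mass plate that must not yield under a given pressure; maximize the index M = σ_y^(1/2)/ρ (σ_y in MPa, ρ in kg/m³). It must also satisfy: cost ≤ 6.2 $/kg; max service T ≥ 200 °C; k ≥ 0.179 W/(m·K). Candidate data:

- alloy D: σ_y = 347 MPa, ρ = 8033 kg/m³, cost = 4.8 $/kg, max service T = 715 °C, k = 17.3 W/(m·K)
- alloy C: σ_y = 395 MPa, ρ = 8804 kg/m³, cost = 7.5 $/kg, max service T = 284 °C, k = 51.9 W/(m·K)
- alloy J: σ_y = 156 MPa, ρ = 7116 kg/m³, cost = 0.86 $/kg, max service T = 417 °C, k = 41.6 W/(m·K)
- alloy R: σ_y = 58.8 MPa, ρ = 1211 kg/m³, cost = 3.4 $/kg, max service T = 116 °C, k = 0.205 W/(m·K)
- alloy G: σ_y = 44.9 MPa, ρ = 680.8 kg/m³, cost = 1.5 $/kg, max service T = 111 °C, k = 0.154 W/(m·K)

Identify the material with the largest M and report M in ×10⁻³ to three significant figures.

alloy D, M = 2.32×10⁻³

Screen on constraints: cost ≤ 6.2 $/kg; max service T ≥ 200 °C; k ≥ 0.179 W/(m·K). Survivors: alloy D, alloy J.
Evaluate M for each candidate:
  alloy D: M = 2.32×10⁻³
  alloy J: M = 1.76×10⁻³
Highest index: alloy D.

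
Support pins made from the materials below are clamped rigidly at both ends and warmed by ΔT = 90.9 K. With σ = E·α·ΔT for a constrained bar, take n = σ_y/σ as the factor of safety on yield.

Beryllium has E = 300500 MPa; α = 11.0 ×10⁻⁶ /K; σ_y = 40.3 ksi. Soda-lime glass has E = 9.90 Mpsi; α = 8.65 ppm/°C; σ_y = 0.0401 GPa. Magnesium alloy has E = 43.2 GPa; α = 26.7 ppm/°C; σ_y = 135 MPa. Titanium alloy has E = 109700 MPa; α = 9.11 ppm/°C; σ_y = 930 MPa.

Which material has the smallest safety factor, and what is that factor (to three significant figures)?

soda-lime glass, n = 0.747

With everything in SI (GPa, ×10⁻⁶/K, MPa):
  beryllium: E = 300.5, α = 11.0, σ_y = 277.9 → σ = 300 MPa, n = 0.925
  soda-lime glass: E = 68.26, α = 8.65, σ_y = 40.10 → σ = 53.7 MPa, n = 0.747
  magnesium alloy: E = 43.20, α = 26.7, σ_y = 135.0 → σ = 105 MPa, n = 1.29
  titanium alloy: E = 109.7, α = 9.11, σ_y = 930.0 → σ = 90.8 MPa, n = 10.2
The minimum is soda-lime glass at n = 0.747.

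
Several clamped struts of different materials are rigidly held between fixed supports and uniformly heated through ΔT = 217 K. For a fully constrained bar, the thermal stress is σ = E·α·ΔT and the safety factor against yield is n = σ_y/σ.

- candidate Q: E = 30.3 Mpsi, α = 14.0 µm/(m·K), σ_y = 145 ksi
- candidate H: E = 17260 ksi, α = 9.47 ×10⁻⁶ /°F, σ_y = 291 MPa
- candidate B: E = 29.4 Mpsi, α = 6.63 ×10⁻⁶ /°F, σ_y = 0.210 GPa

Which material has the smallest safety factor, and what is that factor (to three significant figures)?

candidate B, n = 0.400

With everything in SI (GPa, ×10⁻⁶/K, MPa):
  candidate Q: E = 208.9, α = 14.0, σ_y = 999.7 → σ = 635 MPa, n = 1.58
  candidate H: E = 119.0, α = 17.0, σ_y = 291.0 → σ = 440 MPa, n = 0.661
  candidate B: E = 202.7, α = 11.9, σ_y = 210.0 → σ = 525 MPa, n = 0.400
The minimum is candidate B at n = 0.400.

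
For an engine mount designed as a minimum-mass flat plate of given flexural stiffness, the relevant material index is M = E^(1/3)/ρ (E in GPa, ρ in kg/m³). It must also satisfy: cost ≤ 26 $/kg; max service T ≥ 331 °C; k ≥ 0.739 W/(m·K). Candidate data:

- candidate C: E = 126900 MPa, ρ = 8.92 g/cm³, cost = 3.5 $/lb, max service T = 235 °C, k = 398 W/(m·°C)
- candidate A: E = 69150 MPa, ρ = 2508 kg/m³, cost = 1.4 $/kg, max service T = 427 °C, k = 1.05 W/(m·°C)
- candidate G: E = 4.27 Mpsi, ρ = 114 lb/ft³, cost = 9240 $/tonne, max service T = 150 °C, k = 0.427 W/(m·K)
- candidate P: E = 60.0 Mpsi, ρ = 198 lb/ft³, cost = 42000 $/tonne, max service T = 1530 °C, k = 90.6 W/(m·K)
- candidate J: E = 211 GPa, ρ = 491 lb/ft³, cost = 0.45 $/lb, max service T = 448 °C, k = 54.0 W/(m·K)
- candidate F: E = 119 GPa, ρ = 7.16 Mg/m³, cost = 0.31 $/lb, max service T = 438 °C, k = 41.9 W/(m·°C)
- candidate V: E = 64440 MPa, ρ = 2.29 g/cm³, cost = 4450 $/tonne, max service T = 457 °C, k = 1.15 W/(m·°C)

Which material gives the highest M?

candidate V

Screen on constraints: cost ≤ 26 $/kg; max service T ≥ 331 °C; k ≥ 0.739 W/(m·K). Survivors: candidate A, candidate J, candidate F, candidate V.
Normalizing units and computing the index:
  candidate A: E = 69.15 GPa, ρ = 2508 kg/m³
  candidate J: E = 211.0 GPa, ρ = 7865 kg/m³
  candidate F: E = 119.0 GPa, ρ = 7160 kg/m³
  candidate V: E = 64.44 GPa, ρ = 2290 kg/m³
  candidate V: M = 1.75×10⁻³
  candidate A: M = 1.64×10⁻³
  candidate J: M = 0.757×10⁻³
  candidate F: M = 0.687×10⁻³
Highest index: candidate V.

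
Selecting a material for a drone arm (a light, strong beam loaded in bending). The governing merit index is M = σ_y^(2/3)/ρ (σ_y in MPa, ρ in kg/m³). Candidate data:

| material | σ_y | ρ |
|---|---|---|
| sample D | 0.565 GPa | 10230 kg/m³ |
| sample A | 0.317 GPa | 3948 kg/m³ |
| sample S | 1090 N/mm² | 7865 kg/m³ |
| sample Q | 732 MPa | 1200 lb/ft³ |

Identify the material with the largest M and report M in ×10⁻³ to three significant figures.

sample S, M = 13.5×10⁻³

After converting to SI:
  sample D: σ_y = 565.0 MPa, ρ = 10230 kg/m³
  sample A: σ_y = 317.0 MPa, ρ = 3948 kg/m³
  sample S: σ_y = 1090 MPa, ρ = 7865 kg/m³
  sample Q: σ_y = 732.0 MPa, ρ = 19220 kg/m³
  sample S: M = 13.5×10⁻³
  sample A: M = 11.8×10⁻³
  sample D: M = 6.68×10⁻³
  sample Q: M = 4.23×10⁻³
Sample S has the largest M.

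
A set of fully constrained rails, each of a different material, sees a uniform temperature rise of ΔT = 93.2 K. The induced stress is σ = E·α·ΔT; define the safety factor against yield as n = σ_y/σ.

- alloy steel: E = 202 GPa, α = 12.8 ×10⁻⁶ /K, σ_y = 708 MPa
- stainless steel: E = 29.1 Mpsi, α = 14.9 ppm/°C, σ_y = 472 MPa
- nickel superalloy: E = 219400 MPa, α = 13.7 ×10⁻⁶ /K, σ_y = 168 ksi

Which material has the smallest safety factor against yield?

With everything in SI (GPa, ×10⁻⁶/K, MPa):
  alloy steel: E = 202.0, α = 12.8, σ_y = 708.0 → σ = 241 MPa, n = 2.94
  stainless steel: E = 200.6, α = 14.9, σ_y = 472.0 → σ = 279 MPa, n = 1.69
  nickel superalloy: E = 219.4, α = 13.7, σ_y = 1158 → σ = 280 MPa, n = 4.13
Stainless steel has the lowest safety factor, n = 1.69.

stainless steel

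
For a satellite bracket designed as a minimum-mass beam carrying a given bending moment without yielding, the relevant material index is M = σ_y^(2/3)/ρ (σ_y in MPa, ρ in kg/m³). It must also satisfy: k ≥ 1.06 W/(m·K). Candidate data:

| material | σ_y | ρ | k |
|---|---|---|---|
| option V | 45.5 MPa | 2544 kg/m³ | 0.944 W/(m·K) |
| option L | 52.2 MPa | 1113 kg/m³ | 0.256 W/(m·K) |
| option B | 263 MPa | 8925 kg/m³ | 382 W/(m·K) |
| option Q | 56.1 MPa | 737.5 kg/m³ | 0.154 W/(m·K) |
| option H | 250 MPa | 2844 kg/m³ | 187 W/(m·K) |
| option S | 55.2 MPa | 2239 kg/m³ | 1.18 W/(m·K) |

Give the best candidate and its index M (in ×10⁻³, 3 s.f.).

Screen on constraints: k ≥ 1.06 W/(m·K). Survivors: option B, option H, option S.
Computing M directly (units already consistent):
  option H: M = 14.0×10⁻³
  option S: M = 6.47×10⁻³
  option B: M = 4.60×10⁻³
Option H has the largest M.

option H, M = 14.0×10⁻³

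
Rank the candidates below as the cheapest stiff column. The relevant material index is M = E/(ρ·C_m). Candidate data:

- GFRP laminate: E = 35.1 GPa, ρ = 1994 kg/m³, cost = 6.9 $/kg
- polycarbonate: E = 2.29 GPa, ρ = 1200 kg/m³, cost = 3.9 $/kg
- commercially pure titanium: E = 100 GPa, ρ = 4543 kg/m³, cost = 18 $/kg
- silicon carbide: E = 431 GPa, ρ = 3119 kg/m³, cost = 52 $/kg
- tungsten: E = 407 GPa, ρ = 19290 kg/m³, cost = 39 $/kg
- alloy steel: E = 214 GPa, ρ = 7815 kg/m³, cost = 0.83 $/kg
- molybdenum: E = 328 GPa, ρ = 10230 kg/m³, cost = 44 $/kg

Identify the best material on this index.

Evaluate M for each candidate:
  alloy steel: M = 33.0 MN·m per $
  silicon carbide: M = 2.66 MN·m per $
  GFRP laminate: M = 2.55 MN·m per $
  commercially pure titanium: M = 1.22 MN·m per $
  molybdenum: M = 0.729 MN·m per $
  tungsten: M = 0.541 MN·m per $
  polycarbonate: M = 0.489 MN·m per $
Alloy steel has the largest M.

alloy steel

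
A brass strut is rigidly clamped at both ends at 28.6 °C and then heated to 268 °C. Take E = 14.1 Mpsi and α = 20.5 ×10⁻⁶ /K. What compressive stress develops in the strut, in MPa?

E = 14.1 Mpsi = 97.22 GPa.
ΔT = 239.4 K. Constrained thermal stress σ = E·α·ΔT = 97.22×10³ MPa × 20.5×10⁻⁶ × 239.4 = 477 MPa (compressive).

477 MPa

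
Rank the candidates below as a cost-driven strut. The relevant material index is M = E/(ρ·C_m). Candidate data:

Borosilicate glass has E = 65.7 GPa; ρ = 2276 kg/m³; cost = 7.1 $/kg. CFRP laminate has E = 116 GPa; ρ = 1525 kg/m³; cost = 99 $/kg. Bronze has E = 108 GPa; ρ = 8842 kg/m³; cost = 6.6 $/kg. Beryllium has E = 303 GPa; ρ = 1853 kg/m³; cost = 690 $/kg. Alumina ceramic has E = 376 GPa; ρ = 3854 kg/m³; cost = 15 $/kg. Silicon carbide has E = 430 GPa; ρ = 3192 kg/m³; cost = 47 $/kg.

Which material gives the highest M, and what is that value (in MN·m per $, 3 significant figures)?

alumina ceramic, M = 6.50 MN·m per $

Evaluate M for each candidate:
  alumina ceramic: M = 6.50 MN·m per $
  borosilicate glass: M = 4.07 MN·m per $
  silicon carbide: M = 2.87 MN·m per $
  bronze: M = 1.85 MN·m per $
  CFRP laminate: M = 0.768 MN·m per $
  beryllium: M = 0.237 MN·m per $
Highest index: alumina ceramic.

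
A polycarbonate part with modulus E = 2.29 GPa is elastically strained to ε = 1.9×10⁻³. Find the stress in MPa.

4.35 MPa

σ = E·ε = 2290 MPa × 1.9×10⁻³ = 4.35 MPa.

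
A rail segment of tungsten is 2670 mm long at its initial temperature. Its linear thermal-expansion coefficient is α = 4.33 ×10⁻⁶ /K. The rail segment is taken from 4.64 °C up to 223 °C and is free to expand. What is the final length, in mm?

ΔT = 223 − 4.64 = 218.4 K.
ΔL = α·L₀·ΔT = 4.33×10⁻⁶ × 2670 mm × 218.4 K = 2.52 mm.
L = L₀ + ΔL = 2670 + 2.52 = 2672.5 mm.

2672.5 mm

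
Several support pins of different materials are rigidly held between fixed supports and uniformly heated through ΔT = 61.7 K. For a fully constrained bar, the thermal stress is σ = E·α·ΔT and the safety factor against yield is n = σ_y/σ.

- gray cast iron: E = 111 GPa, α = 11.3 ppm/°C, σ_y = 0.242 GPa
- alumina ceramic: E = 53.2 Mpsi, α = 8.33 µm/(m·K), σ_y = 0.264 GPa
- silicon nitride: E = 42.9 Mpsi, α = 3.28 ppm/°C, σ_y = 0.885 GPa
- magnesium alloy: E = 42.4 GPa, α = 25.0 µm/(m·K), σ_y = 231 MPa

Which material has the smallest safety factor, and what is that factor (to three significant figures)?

alumina ceramic, n = 1.40

Converting E to GPa, α to ×10⁻⁶/K, σ_y to MPa, then σ and n for each:
  gray cast iron: E = 111.0, α = 11.3, σ_y = 242.0 → σ = 77.4 MPa, n = 3.13
  alumina ceramic: E = 366.8, α = 8.33, σ_y = 264.0 → σ = 189 MPa, n = 1.40
  silicon nitride: E = 295.8, α = 3.28, σ_y = 885.0 → σ = 59.9 MPa, n = 14.8
  magnesium alloy: E = 42.40, α = 25.0, σ_y = 231.0 → σ = 65.4 MPa, n = 3.53
The minimum is alumina ceramic at n = 1.40.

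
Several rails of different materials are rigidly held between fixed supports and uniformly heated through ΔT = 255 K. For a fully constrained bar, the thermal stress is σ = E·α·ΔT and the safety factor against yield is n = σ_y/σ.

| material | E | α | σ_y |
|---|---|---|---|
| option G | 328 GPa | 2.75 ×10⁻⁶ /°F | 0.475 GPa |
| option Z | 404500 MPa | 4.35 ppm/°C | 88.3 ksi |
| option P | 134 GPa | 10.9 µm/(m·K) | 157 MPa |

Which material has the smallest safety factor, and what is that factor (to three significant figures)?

In consistent units (E in GPa, α in ×10⁻⁶/K, σ_y in MPa):
  option G: E = 328.0, α = 4.95, σ_y = 475.0 → σ = 414 MPa, n = 1.15
  option Z: E = 404.5, α = 4.35, σ_y = 608.8 → σ = 449 MPa, n = 1.36
  option P: E = 134.0, α = 10.9, σ_y = 157.0 → σ = 372 MPa, n = 0.422
Smallest n: option P with n = 0.422.

option P, n = 0.422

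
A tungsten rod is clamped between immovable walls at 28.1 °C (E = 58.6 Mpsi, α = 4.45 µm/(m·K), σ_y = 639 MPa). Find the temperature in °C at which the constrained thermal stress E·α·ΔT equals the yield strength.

384 °C

E = 58.6 Mpsi = 404.0 GPa.
E·α·ΔT = 639.0 MPa ⇒ ΔT = 639.0 / (404.0×10³ × 4.45×10⁻⁶) = 355.4 K.
T = 28.1 + 355.4 = 383.5 °C.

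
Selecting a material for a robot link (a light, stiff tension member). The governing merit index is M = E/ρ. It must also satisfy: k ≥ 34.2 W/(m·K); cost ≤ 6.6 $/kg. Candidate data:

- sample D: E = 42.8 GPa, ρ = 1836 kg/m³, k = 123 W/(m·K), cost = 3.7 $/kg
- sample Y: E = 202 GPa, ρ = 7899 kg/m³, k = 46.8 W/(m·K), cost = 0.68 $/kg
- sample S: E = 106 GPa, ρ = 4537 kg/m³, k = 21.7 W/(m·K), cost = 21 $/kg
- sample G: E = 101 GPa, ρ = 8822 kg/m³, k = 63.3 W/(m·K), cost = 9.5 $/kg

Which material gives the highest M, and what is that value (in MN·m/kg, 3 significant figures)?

Screen on constraints: k ≥ 34.2 W/(m·K); cost ≤ 6.6 $/kg. Survivors: sample D, sample Y.
Evaluate M for each candidate:
  sample Y: M = 25.6 MN·m/kg
  sample D: M = 23.3 MN·m/kg
The maximum is for sample Y.

sample Y, M = 25.6 MN·m/kg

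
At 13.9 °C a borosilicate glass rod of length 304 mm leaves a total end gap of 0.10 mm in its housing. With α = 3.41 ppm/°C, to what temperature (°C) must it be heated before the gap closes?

110 °C

α·L₀·ΔT = 0.1 mm ⇒ ΔT = 0.1 / (3.41×10⁻⁶ × 304.0) = 96.47 K.
T = 13.9 + 96.47 = 110.4 °C.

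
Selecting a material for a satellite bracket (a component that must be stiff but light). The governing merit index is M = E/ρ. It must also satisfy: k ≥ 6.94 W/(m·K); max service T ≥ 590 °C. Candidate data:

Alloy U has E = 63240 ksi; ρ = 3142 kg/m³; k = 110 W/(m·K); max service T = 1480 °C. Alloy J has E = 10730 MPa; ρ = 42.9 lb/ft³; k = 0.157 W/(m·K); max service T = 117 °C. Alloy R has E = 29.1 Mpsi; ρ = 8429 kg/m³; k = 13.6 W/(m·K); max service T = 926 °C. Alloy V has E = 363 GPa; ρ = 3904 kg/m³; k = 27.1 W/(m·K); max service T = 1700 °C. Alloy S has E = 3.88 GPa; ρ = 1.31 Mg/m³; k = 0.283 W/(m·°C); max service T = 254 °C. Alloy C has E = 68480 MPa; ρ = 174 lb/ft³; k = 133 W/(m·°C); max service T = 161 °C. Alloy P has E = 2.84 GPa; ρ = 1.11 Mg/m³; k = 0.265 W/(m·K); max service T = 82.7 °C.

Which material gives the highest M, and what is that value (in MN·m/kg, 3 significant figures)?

Screen on constraints: k ≥ 6.94 W/(m·K); max service T ≥ 590 °C. Survivors: alloy U, alloy R, alloy V.
In SI units:
  alloy U: E = 436.0 GPa, ρ = 3142 kg/m³
  alloy R: E = 200.6 GPa, ρ = 8429 kg/m³
  alloy V: E = 363.0 GPa, ρ = 3904 kg/m³
  alloy U: M = 139 MN·m/kg
  alloy V: M = 93.0 MN·m/kg
  alloy R: M = 23.8 MN·m/kg
Alloy U ranks first.

alloy U, M = 139 MN·m/kg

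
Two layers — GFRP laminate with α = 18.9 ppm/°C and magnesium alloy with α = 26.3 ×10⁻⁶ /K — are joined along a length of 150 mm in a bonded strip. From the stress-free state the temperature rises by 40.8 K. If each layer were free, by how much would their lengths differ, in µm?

45.3 µm

Δα = |18.9 − 26.3|×10⁻⁶/K = 7.40×10⁻⁶/K.
ΔL_mismatch = Δα·L·ΔT = 7.40×10⁻⁶ × 150.0 mm × 40.8 K = 45.3 µm.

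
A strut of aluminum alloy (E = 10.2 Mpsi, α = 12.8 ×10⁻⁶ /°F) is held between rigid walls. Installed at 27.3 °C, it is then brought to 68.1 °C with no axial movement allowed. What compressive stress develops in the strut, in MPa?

E = 10.2 Mpsi = 70.33 GPa.
α = 12.8×10⁻⁶/°F × 9/5 = 23.0×10⁻⁶/K.
ΔT = 40.80 K. Constrained thermal stress σ = E·α·ΔT = 70.33×10³ MPa × 23.0×10⁻⁶ × 40.80 = 66.1 MPa (compressive).

66.1 MPa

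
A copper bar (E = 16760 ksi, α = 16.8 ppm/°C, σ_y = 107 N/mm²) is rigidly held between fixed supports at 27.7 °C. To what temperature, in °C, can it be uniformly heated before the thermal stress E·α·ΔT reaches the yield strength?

82.8 °C

E = 16760 ksi = 115.6 GPa.
σ_y = 107 N/mm² = 107.0 MPa.
E·α·ΔT = 107.0 MPa ⇒ ΔT = 107.0 / (115.6×10³ × 16.8×10⁻⁶) = 55.12 K.
T = 27.7 + 55.12 = 82.82 °C.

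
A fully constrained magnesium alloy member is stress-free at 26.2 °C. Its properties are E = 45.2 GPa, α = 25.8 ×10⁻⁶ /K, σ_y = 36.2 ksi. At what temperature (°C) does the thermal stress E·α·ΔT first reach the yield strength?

240 °C

σ_y = 36.2 ksi = 249.6 MPa.
E·α·ΔT = 249.6 MPa ⇒ ΔT = 249.6 / (45.20×10³ × 25.8×10⁻⁶) = 214.0 K.
T = 26.2 + 214.0 = 240.2 °C.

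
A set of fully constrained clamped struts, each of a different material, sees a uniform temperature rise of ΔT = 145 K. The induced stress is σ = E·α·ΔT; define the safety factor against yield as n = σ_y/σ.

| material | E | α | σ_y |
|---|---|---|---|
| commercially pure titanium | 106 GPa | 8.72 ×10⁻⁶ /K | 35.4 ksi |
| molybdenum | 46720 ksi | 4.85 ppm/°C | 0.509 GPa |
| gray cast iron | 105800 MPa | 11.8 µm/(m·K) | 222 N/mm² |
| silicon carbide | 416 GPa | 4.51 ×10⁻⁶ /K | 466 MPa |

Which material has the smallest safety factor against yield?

With everything in SI (GPa, ×10⁻⁶/K, MPa):
  commercially pure titanium: E = 106.0, α = 8.72, σ_y = 244.1 → σ = 134 MPa, n = 1.82
  molybdenum: E = 322.1, α = 4.85, σ_y = 509.0 → σ = 227 MPa, n = 2.25
  gray cast iron: E = 105.8, α = 11.8, σ_y = 222.0 → σ = 181 MPa, n = 1.23
  silicon carbide: E = 416.0, α = 4.51, σ_y = 466.0 → σ = 272 MPa, n = 1.71
Smallest n: gray cast iron with n = 1.23.

gray cast iron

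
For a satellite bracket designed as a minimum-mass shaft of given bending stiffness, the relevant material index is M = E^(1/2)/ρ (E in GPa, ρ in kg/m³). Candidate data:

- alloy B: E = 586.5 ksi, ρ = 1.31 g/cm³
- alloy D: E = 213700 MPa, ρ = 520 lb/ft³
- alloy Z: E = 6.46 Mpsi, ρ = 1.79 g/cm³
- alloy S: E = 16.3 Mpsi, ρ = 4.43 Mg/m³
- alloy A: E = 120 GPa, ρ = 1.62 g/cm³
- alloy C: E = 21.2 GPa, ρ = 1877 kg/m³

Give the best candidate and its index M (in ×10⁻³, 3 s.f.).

Normalizing units and computing the index:
  alloy B: E = 4.044 GPa, ρ = 1310 kg/m³
  alloy D: E = 213.7 GPa, ρ = 8330 kg/m³
  alloy Z: E = 44.54 GPa, ρ = 1790 kg/m³
  alloy S: E = 112.4 GPa, ρ = 4430 kg/m³
  alloy A: E = 120.0 GPa, ρ = 1620 kg/m³
  alloy C: E = 21.20 GPa, ρ = 1877 kg/m³
  alloy A: M = 6.76×10⁻³
  alloy Z: M = 3.73×10⁻³
  alloy C: M = 2.45×10⁻³
  alloy S: M = 2.39×10⁻³
  alloy D: M = 1.76×10⁻³
  alloy B: M = 1.54×10⁻³
Alloy A ranks first.

alloy A, M = 6.76×10⁻³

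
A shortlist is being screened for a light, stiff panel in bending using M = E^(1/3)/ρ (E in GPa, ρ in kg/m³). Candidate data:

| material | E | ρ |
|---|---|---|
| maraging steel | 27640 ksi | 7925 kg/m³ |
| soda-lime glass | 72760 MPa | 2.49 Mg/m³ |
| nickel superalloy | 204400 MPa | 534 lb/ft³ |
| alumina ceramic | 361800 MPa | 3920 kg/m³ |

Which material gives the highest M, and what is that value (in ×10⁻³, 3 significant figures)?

alumina ceramic, M = 1.82×10⁻³

Convert each candidate to consistent units, then evaluate M:
  maraging steel: E = 190.6 GPa, ρ = 7925 kg/m³
  soda-lime glass: E = 72.76 GPa, ρ = 2490 kg/m³
  nickel superalloy: E = 204.4 GPa, ρ = 8554 kg/m³
  alumina ceramic: E = 361.8 GPa, ρ = 3920 kg/m³
  alumina ceramic: M = 1.82×10⁻³
  soda-lime glass: M = 1.68×10⁻³
  maraging steel: M = 0.726×10⁻³
  nickel superalloy: M = 0.689×10⁻³
Highest index: alumina ceramic.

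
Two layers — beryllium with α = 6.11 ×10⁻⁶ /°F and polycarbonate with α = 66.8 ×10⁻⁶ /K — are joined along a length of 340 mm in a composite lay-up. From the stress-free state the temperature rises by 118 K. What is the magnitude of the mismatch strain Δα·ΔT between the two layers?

6.58×10⁻³

beryllium: α = 6.11×10⁻⁶/°F × 9/5 = 11.0×10⁻⁶/K.
Δα = |11.0 − 66.8|×10⁻⁶/K = 55.8×10⁻⁶/K.
Mismatch strain = Δα·ΔT = 55.8×10⁻⁶ × 118.0 = 6.58×10⁻³.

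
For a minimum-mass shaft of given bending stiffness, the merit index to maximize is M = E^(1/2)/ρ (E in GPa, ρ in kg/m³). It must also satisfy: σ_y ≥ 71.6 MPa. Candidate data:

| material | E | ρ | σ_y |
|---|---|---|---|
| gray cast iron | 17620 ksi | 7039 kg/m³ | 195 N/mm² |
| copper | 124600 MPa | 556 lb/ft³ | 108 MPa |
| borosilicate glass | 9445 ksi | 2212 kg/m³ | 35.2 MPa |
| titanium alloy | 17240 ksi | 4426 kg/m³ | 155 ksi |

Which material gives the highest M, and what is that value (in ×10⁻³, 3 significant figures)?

titanium alloy, M = 2.46×10⁻³

Screen on constraints: σ_y ≥ 71.6 MPa. Survivors: gray cast iron, copper, titanium alloy.
Convert each candidate to consistent units, then evaluate M:
  gray cast iron: E = 121.5 GPa, ρ = 7039 kg/m³
  copper: E = 124.6 GPa, ρ = 8906 kg/m³
  titanium alloy: E = 118.9 GPa, ρ = 4426 kg/m³
  titanium alloy: M = 2.46×10⁻³
  gray cast iron: M = 1.57×10⁻³
  copper: M = 1.25×10⁻³
The maximum is for titanium alloy.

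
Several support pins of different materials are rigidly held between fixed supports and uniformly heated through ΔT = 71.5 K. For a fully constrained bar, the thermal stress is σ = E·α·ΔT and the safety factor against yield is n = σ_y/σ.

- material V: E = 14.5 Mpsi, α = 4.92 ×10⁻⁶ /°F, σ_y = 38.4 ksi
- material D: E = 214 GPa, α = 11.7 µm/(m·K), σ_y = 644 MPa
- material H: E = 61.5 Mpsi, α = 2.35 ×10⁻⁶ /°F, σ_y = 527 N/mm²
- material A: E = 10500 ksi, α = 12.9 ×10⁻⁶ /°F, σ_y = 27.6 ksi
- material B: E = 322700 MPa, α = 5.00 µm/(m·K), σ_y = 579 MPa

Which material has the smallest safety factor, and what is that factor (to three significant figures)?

In consistent units (E in GPa, α in ×10⁻⁶/K, σ_y in MPa):
  material V: E = 99.97, α = 8.86, σ_y = 264.8 → σ = 63.3 MPa, n = 4.18
  material D: E = 214.0, α = 11.7, σ_y = 644.0 → σ = 179 MPa, n = 3.60
  material H: E = 424.0, α = 4.23, σ_y = 527.0 → σ = 128 MPa, n = 4.11
  material A: E = 72.39, α = 23.2, σ_y = 190.3 → σ = 120 MPa, n = 1.58
  material B: E = 322.7, α = 5.00, σ_y = 579.0 → σ = 115 MPa, n = 5.02
Smallest n: material A with n = 1.58.

material A, n = 1.58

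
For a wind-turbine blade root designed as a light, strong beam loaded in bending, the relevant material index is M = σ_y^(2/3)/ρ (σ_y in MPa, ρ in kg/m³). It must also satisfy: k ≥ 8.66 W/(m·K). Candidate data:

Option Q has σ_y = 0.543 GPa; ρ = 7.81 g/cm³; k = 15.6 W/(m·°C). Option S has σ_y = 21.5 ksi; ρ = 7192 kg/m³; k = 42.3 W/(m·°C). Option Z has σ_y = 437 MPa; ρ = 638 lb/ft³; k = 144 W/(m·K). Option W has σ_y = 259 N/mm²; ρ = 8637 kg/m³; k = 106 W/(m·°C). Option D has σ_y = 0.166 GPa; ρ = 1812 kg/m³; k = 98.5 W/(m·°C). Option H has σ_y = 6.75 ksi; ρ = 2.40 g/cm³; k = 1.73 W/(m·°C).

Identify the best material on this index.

option D

Screen on constraints: k ≥ 8.66 W/(m·K). Survivors: option Q, option S, option Z, option W, option D.
Putting every candidate on a common basis:
  option Q: σ_y = 543.0 MPa, ρ = 7810 kg/m³
  option S: σ_y = 148.2 MPa, ρ = 7192 kg/m³
  option Z: σ_y = 437.0 MPa, ρ = 10220 kg/m³
  option W: σ_y = 259.0 MPa, ρ = 8637 kg/m³
  option D: σ_y = 166.0 MPa, ρ = 1812 kg/m³
  option D: M = 16.7×10⁻³
  option Q: M = 8.52×10⁻³
  option Z: M = 5.63×10⁻³
  option W: M = 4.70×10⁻³
  option S: M = 3.89×10⁻³
The maximum is for option D.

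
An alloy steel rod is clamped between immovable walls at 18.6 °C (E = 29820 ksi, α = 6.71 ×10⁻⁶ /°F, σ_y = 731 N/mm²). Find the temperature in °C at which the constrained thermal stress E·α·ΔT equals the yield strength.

E = 29820 ksi = 205.6 GPa.
α = 6.71×10⁻⁶/°F × 9/5 = 12.1×10⁻⁶/K.
σ_y = 731 N/mm² = 731.0 MPa.
E·α·ΔT = 731.0 MPa ⇒ ΔT = 731.0 / (205.6×10³ × 12.1×10⁻⁶) = 294.4 K.
T = 18.6 + 294.4 = 313.0 °C.

313 °C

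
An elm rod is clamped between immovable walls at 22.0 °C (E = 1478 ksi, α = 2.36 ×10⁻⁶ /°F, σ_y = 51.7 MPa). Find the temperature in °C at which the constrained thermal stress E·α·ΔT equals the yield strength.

E = 1478 ksi = 10.19 GPa.
α = 2.36×10⁻⁶/°F × 9/5 = 4.25×10⁻⁶/K.
E·α·ΔT = 51.70 MPa ⇒ ΔT = 51.70 / (10.19×10³ × 4.25×10⁻⁶) = 1194 K.
T = 22.0 + 1194 = 1216 °C.

1220 °C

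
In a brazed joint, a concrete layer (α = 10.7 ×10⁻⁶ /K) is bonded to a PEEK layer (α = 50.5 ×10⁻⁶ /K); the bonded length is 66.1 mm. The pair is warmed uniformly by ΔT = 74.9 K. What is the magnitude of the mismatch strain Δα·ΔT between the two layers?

Δα = |10.7 − 50.5|×10⁻⁶/K = 39.8×10⁻⁶/K.
Mismatch strain = Δα·ΔT = 39.8×10⁻⁶ × 74.9 = 2.98×10⁻³.

2.98×10⁻³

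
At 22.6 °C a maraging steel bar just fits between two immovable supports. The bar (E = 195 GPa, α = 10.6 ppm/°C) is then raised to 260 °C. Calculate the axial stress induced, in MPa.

491 MPa

ΔT = 237.4 K. Constrained thermal stress σ = E·α·ΔT = 195.0×10³ MPa × 10.6×10⁻⁶ × 237.4 = 491 MPa (compressive).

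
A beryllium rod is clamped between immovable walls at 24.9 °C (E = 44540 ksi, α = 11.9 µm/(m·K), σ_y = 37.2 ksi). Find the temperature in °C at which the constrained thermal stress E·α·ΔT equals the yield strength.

95.1 °C

E = 44540 ksi = 307.1 GPa.
σ_y = 37.2 ksi = 256.5 MPa.
E·α·ΔT = 256.5 MPa ⇒ ΔT = 256.5 / (307.1×10³ × 11.9×10⁻⁶) = 70.19 K.
T = 24.9 + 70.19 = 95.09 °C.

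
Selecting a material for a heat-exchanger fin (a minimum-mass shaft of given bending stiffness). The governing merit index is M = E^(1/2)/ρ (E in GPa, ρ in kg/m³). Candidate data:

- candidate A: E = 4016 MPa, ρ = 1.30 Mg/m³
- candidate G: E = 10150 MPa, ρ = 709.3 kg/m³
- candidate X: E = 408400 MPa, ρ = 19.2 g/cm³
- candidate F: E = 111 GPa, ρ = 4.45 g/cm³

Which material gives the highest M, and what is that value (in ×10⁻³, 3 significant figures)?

After converting to SI:
  candidate A: E = 4.016 GPa, ρ = 1300 kg/m³
  candidate G: E = 10.15 GPa, ρ = 709.3 kg/m³
  candidate X: E = 408.4 GPa, ρ = 19200 kg/m³
  candidate F: E = 111.0 GPa, ρ = 4450 kg/m³
  candidate G: M = 4.49×10⁻³
  candidate F: M = 2.37×10⁻³
  candidate A: M = 1.54×10⁻³
  candidate X: M = 1.05×10⁻³
Highest index: candidate G.

candidate G, M = 4.49×10⁻³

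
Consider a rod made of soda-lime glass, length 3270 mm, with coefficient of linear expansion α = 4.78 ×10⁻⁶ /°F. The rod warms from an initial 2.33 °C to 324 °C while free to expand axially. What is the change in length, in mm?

Convert α: 4.78×10⁻⁶/°F × (9/5) = 8.60×10⁻⁶/K.
ΔT = 324 − 2.33 = 321.7 K.
ΔL = α·L₀·ΔT = 8.60×10⁻⁶ × 3270 mm × 321.7 K = 9.05 mm.

9.05 mm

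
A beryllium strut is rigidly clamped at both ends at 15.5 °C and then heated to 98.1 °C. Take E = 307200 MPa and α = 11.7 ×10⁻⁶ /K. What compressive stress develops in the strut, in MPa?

E = 307200 MPa = 307.2 GPa.
ΔT = 82.60 K. Constrained thermal stress σ = E·α·ΔT = 307.2×10³ MPa × 11.7×10⁻⁶ × 82.60 = 297 MPa (compressive).

297 MPa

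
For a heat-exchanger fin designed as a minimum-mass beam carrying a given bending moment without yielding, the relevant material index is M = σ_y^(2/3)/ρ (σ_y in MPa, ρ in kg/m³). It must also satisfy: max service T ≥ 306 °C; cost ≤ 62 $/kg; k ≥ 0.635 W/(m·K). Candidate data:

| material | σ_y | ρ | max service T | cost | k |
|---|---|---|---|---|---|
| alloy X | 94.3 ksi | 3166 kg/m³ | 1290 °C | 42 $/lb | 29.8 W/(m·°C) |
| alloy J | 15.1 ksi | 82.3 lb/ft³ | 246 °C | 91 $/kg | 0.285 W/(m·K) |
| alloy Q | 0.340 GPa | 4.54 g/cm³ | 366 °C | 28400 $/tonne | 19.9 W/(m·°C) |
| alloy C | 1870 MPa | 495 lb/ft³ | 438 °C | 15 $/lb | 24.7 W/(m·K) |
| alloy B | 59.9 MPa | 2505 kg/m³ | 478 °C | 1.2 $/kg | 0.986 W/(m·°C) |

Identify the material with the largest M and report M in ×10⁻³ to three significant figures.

alloy C, M = 19.1×10⁻³

Screen on constraints: max service T ≥ 306 °C; cost ≤ 62 $/kg; k ≥ 0.635 W/(m·K). Survivors: alloy Q, alloy C, alloy B.
In SI units:
  alloy Q: σ_y = 340.0 MPa, ρ = 4540 kg/m³
  alloy C: σ_y = 1870 MPa, ρ = 7929 kg/m³
  alloy B: σ_y = 59.90 MPa, ρ = 2505 kg/m³
  alloy C: M = 19.1×10⁻³
  alloy Q: M = 10.7×10⁻³
  alloy B: M = 6.11×10⁻³
Highest index: alloy C.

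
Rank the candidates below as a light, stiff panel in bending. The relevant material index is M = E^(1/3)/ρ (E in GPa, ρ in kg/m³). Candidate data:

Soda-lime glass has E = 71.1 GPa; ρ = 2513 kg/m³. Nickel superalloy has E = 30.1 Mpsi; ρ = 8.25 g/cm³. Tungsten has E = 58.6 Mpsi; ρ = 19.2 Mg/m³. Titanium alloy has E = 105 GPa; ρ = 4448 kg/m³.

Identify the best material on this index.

Normalizing units and computing the index:
  soda-lime glass: E = 71.10 GPa, ρ = 2513 kg/m³
  nickel superalloy: E = 207.5 GPa, ρ = 8250 kg/m³
  tungsten: E = 404.0 GPa, ρ = 19200 kg/m³
  titanium alloy: E = 105.0 GPa, ρ = 4448 kg/m³
  soda-lime glass: M = 1.65×10⁻³
  titanium alloy: M = 1.06×10⁻³
  nickel superalloy: M = 0.718×10⁻³
  tungsten: M = 0.385×10⁻³
The maximum is for soda-lime glass.

soda-lime glass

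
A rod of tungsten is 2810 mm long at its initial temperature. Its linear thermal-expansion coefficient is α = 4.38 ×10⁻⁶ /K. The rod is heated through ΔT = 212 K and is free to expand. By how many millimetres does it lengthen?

2.61 mm

ΔL = α·L₀·ΔT = 4.38×10⁻⁶ × 2810 mm × 212.0 K = 2.61 mm.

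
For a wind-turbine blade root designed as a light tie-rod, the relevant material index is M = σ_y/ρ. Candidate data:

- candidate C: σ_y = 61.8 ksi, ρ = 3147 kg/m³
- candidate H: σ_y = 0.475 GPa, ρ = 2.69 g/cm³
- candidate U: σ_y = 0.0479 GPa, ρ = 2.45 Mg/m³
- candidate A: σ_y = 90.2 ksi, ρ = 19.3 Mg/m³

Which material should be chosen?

In SI units:
  candidate C: σ_y = 426.1 MPa, ρ = 3147 kg/m³
  candidate H: σ_y = 475.0 MPa, ρ = 2690 kg/m³
  candidate U: σ_y = 47.90 MPa, ρ = 2450 kg/m³
  candidate A: σ_y = 621.9 MPa, ρ = 19300 kg/m³
  candidate H: M = 177 kN·m/kg
  candidate C: M = 135 kN·m/kg
  candidate A: M = 32.2 kN·m/kg
  candidate U: M = 19.6 kN·m/kg
Highest index: candidate H.

candidate H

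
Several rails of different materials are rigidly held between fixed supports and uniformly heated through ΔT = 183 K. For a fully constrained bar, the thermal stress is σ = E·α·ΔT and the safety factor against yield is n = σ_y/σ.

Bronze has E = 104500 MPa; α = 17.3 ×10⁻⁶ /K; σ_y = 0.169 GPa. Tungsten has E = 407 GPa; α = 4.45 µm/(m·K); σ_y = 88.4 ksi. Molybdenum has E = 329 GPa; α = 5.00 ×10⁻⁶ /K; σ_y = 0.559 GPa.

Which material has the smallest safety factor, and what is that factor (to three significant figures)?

bronze, n = 0.511

In consistent units (E in GPa, α in ×10⁻⁶/K, σ_y in MPa):
  bronze: E = 104.5, α = 17.3, σ_y = 169.0 → σ = 331 MPa, n = 0.511
  tungsten: E = 407.0, α = 4.45, σ_y = 609.5 → σ = 331 MPa, n = 1.84
  molybdenum: E = 329.0, α = 5.00, σ_y = 559.0 → σ = 301 MPa, n = 1.86
Smallest n: bronze with n = 0.511.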